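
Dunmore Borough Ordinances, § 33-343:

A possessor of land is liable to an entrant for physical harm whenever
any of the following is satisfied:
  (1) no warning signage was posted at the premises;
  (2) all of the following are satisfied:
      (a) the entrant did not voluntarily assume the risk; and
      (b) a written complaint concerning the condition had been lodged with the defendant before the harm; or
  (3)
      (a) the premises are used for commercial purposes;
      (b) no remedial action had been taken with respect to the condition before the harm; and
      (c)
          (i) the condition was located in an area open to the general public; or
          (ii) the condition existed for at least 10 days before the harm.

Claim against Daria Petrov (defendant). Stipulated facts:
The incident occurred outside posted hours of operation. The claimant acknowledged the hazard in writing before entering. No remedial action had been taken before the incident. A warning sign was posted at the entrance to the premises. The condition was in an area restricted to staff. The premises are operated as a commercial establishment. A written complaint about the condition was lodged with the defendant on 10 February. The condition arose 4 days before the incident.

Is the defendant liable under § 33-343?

No — not liable.

(1) no signage posted — not met.
(a) no assumed risk — not met.
(b) complaint lodged — met.
(2) = F AND T = false.
(a) commercial use — holds.
(b) no remedial action — holds.
(i) public area — not met.
(ii) condition ≥10 days old — not satisfied.
(c): F OR F → false.
(3) = T AND T AND F = false.
Overall: F OR F OR F → false.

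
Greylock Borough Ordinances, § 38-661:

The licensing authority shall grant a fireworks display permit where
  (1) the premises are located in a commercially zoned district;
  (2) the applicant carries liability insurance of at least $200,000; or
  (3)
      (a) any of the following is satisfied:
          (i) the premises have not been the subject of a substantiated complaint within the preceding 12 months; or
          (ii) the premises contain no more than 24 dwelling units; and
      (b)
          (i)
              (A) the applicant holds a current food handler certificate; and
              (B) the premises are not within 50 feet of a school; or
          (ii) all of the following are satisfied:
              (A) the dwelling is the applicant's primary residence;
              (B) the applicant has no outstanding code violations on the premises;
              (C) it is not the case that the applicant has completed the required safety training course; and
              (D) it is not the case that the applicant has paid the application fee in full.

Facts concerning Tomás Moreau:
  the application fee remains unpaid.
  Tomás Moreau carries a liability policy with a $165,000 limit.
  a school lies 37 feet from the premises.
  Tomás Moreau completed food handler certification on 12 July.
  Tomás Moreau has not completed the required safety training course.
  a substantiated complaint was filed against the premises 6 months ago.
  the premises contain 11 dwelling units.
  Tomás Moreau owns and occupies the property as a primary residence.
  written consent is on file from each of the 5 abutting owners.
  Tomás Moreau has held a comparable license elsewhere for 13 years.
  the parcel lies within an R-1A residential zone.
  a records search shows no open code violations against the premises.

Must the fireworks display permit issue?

(1) commercially zoned — not satisfied.
(2) insurance ≥ $200,000 — not met.
(i) no complaint in 12 mo. — not satisfied.
(ii) ≤ 24 units — holds.
(a) = F OR T = true.
(A) food handler cert. — met.
(B) ≥50 ft from school — fails.
(i): T AND F → false.
(A) primary residence — met.
(B) no code violations — holds.
(C) not (safety training) — met.
(D) not (fee paid) — met.
(ii) = T AND T AND T AND T = true.
So (b) is satisfied (F OR T).
(3): T AND T → true.
Overall = F OR F OR T = true.

Yes — granted.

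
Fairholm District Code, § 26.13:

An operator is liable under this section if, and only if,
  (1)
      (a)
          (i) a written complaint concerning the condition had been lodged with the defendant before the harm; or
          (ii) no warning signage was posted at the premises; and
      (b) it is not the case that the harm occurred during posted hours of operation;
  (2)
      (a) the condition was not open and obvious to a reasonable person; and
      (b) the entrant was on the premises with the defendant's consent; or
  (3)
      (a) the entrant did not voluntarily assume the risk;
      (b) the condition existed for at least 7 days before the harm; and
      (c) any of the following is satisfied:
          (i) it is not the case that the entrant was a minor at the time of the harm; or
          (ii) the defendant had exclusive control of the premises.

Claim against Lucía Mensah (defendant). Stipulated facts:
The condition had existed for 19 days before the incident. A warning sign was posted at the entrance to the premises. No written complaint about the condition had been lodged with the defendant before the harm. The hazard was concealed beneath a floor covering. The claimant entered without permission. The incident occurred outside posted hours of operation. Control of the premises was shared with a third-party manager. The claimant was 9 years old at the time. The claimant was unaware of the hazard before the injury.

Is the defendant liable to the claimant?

No — not liable.

(i) complaint lodged — not met.
(ii) no signage posted — not satisfied.
So (a) is not satisfied (F OR F).
(b) not (during posted hours) — satisfied.
So (1) is not satisfied (F AND T).
(a) not open/obvious — satisfied.
(b) consent to enter — not met.
(2) = T AND F = false.
(a) no assumed risk — met.
(b) condition ≥7 days old — met.
(i) not (entrant a minor) — not satisfied.
(ii) exclusive control — fails.
(c): F OR F → false.
(3) = T AND T AND F = false.
So Overall is not satisfied (F OR F OR F).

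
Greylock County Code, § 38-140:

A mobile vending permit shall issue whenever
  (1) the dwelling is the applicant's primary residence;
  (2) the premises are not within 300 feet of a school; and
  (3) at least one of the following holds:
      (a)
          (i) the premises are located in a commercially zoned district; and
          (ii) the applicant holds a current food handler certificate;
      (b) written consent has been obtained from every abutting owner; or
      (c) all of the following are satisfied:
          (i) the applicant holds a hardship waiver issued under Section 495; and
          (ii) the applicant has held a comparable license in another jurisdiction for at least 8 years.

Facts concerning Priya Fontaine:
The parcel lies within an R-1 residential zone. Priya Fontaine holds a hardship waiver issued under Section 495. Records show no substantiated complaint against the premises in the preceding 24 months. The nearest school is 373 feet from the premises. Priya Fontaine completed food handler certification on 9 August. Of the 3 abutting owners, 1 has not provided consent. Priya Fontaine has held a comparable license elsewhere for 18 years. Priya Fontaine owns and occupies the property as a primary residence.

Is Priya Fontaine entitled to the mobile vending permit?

(1) primary residence — holds.
(2) ≥300 ft from school — met.
(i) commercially zoned — not met.
(ii) food handler cert. — holds.
(a) = F AND T = false.
(b) all abutters consent — fails.
(i) hardship waiver — satisfied.
(ii) prior license ≥ 8 yr — met.
(c) = T AND T = true.
So (3) is satisfied (F OR F OR T).
So Overall is satisfied (T AND T AND T).

Yes — granted.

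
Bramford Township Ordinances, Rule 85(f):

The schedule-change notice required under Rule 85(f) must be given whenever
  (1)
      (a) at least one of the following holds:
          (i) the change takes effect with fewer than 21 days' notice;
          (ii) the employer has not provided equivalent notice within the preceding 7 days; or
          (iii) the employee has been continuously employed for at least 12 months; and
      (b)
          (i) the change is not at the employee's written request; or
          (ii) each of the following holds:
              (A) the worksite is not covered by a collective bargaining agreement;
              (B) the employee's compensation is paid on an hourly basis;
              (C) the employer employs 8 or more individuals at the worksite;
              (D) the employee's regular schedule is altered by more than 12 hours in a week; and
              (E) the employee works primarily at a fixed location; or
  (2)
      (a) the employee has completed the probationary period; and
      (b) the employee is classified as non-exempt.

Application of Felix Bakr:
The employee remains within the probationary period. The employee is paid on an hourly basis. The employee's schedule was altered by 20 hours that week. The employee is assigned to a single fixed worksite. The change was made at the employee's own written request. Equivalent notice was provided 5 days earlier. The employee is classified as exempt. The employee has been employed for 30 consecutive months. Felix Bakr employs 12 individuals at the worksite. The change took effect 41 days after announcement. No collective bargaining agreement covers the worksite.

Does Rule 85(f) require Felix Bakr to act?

Yes — required.

(i) < 21 days' notice — not satisfied.
(ii) no recent notice — fails.
(iii) tenure ≥ 12 mo. — met.
So (a) is satisfied (F OR F OR T).
(i) not employee-requested — not met.
(A) no CBA — met.
(B) hourly-paid — met.
(C) ≥ 8 at site — met.
(D) schedule shift > 12h — holds.
(E) fixed location — satisfied.
(ii): T AND T AND T AND T AND T → true.
(b): F OR T → true.
So (1) is satisfied (T AND T).
(a) past probation — fails.
(b) non-exempt — not met.
(2): F AND F → false.
So Overall is satisfied (T OR F).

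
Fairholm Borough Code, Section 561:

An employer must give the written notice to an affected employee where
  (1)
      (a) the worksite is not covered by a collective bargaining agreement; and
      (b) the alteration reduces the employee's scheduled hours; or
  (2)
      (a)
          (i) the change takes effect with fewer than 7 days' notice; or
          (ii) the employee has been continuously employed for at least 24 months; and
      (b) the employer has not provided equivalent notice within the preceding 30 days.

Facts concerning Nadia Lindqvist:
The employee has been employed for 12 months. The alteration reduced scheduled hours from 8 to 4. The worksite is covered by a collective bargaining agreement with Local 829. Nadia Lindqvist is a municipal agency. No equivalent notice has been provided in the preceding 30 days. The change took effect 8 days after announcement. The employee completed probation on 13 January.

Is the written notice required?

(a) no CBA — fails.
(b) hours reduced — satisfied.
So (1) is not satisfied (F AND T).
(i) < 7 days' notice — not met.
(ii) tenure ≥ 24 mo. — not met.
So (a) is not satisfied (F OR F).
(b) no recent notice — holds.
(2) = F AND T = false.
Overall: F OR F → false.

No — not required.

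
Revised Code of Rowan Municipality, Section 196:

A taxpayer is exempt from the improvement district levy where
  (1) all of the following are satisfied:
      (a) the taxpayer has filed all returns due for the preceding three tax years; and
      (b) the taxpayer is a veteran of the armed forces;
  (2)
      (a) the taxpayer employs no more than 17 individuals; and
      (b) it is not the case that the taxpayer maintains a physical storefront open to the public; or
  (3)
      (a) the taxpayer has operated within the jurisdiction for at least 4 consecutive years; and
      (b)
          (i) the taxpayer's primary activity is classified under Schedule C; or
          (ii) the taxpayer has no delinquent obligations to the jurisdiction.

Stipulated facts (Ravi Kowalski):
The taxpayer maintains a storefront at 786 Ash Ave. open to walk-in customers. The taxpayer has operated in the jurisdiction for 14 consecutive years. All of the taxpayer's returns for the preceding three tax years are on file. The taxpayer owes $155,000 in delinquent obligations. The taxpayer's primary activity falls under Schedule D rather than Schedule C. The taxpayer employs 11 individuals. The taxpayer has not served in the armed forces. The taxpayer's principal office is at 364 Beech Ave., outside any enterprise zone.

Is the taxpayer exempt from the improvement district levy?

(a) returns current — holds.
(b) veteran — not satisfied.
(1): T AND F → false.
(a) ≤ 17 employees — satisfied.
(b) not (has storefront) — not met.
So (2) is not satisfied (T AND F).
(a) ≥ 4 yrs in jurisdiction — holds.
(i) Schedule C activity — fails.
(ii) no delinquency — not satisfied.
(b): F OR F → false.
(3) = T AND F = false.
So Overall is not satisfied (F OR F OR F).

No — not exempt.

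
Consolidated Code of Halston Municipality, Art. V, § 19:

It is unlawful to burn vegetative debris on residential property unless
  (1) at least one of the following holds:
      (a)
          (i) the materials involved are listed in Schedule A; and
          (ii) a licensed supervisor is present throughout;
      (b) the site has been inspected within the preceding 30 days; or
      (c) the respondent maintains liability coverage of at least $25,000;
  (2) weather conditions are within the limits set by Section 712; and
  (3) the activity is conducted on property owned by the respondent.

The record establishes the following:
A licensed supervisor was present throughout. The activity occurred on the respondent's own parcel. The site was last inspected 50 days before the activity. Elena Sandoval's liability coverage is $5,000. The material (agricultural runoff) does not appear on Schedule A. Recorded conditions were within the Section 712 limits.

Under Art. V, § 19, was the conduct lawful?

No — unlawful.

(i) Schedule A material — fails.
(ii) supervisor present — met.
So (a) is not satisfied (F AND T).
(b) site inspected — not satisfied.
(c) coverage ≥ $25,000 — not satisfied.
(1) = F OR F OR F = false.
(2) weather ok — met.
(3) own property — met.
So Overall is not satisfied (F AND T AND T).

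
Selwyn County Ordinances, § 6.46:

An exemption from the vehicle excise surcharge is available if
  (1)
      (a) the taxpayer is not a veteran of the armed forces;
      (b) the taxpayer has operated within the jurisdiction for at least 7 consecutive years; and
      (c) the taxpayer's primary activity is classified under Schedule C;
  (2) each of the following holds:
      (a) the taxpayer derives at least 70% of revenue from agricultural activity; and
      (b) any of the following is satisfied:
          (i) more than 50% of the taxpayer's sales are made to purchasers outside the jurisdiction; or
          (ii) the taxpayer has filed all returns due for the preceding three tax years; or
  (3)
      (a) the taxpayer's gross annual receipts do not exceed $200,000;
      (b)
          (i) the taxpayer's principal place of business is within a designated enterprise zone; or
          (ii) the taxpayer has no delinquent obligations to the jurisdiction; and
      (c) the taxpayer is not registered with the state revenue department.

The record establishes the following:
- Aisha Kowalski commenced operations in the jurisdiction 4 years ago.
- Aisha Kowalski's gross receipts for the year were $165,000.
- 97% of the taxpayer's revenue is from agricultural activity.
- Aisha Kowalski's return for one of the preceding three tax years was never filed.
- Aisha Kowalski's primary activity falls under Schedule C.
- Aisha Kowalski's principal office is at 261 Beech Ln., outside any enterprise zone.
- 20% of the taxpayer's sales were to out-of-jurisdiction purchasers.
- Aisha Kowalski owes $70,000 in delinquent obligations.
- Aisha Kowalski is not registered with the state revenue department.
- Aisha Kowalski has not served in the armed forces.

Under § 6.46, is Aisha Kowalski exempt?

No — not exempt.

(a) not (veteran) — satisfied.
(b) ≥ 7 yrs in jurisdiction — not met.
(c) Schedule C activity — satisfied.
(1): T AND F AND T → false.
(a) ≥70% agricultural — met.
(i) >50% out-of-jur. sales — not met.
(ii) returns current — not satisfied.
So (b) is not satisfied (F OR F).
(2) = T AND F = false.
(a) receipts ≤ $200,000 — holds.
(i) in enterprise zone — not satisfied.
(ii) no delinquency — not met.
(b): F OR F → false.
(c) not (state-registered) — holds.
(3): T AND F AND T → false.
Overall: F OR F OR F → false.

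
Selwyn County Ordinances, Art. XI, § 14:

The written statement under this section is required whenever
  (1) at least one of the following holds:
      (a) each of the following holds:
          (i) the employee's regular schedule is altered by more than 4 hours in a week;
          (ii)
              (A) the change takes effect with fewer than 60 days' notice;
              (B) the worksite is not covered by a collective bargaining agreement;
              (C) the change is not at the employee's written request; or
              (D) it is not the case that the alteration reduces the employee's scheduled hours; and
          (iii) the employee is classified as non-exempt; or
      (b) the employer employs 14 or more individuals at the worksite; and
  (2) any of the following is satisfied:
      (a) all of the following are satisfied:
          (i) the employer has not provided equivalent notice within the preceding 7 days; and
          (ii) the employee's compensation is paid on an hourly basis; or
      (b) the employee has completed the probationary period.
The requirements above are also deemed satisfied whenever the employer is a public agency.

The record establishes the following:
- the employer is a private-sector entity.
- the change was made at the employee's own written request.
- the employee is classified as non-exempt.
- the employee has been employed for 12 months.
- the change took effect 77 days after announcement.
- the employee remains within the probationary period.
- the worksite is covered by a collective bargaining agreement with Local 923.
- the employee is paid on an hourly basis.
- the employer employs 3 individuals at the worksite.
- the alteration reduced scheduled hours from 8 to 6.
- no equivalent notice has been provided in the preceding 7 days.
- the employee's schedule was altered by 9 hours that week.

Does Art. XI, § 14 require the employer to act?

No — not required.

(i) schedule shift > 4h — holds.
(A) < 60 days' notice — not met.
(B) no CBA — not met.
(C) not employee-requested — not met.
(D) not (hours reduced) — not satisfied.
So (ii) is not satisfied (F OR F OR F OR F).
(iii) non-exempt — holds.
So (a) is not satisfied (T AND F AND T).
(b) ≥ 14 at site — fails.
So (1) is not satisfied (F OR F).
(i) no recent notice — satisfied.
(ii) hourly-paid — met.
(a): T AND T → true.
(b) past probation — not satisfied.
(2): T OR F → true.
So Overall is not satisfied (F AND T).
Exception (public agency) — not satisfied.
Result: main false OR exception false → false.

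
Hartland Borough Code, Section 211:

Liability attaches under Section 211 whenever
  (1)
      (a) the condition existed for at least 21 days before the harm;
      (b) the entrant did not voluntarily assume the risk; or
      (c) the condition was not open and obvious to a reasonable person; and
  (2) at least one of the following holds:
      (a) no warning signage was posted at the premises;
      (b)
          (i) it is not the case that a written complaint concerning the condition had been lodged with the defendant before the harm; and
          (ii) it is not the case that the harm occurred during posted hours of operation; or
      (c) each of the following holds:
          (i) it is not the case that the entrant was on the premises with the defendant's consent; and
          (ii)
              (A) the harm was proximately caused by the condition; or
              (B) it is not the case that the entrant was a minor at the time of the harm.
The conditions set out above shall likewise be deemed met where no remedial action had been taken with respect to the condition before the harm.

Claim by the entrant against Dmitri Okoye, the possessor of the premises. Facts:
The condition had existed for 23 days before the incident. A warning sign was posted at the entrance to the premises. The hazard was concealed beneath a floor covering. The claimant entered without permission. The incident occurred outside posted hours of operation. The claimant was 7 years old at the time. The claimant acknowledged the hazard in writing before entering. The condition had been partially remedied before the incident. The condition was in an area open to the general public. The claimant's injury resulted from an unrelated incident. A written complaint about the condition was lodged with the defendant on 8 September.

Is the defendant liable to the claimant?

(a) condition ≥21 days old — met.
(b) no assumed risk — not satisfied.
(c) not open/obvious — satisfied.
So (1) is satisfied (T OR F OR T).
(a) no signage posted — not met.
(i) not (complaint lodged) — not met.
(ii) not (during posted hours) — holds.
So (b) is not satisfied (F AND T).
(i) not (consent to enter) — holds.
(A) proximate cause — fails.
(B) not (entrant a minor) — not satisfied.
So (ii) is not satisfied (F OR F).
(c) = T AND F = false.
(2) = F OR F OR F = false.
Overall: T AND F → false.
Exception (no remedial action) — not satisfied.
Result: main false OR exception false → false.

No — not liable.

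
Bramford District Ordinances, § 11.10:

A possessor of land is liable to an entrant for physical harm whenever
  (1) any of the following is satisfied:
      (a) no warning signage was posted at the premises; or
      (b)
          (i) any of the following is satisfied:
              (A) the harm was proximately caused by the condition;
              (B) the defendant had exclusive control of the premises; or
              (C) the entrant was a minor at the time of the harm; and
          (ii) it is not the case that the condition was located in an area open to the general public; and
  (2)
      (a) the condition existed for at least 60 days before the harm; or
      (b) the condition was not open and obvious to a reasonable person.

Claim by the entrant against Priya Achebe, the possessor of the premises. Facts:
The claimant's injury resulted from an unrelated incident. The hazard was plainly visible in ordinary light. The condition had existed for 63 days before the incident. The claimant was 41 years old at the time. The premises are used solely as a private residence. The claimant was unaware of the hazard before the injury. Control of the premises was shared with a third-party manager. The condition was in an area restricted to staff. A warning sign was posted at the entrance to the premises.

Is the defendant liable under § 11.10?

No — not liable.

(a) no signage posted — fails.
(A) proximate cause — fails.
(B) exclusive control — fails.
(C) entrant a minor — fails.
(i): F OR F OR F → false.
(ii) not (public area) — met.
(b): F AND T → false.
(1) = F OR F = false.
(a) condition ≥60 days old — holds.
(b) not open/obvious — not met.
So (2) is satisfied (T OR F).
Overall: F AND T → false.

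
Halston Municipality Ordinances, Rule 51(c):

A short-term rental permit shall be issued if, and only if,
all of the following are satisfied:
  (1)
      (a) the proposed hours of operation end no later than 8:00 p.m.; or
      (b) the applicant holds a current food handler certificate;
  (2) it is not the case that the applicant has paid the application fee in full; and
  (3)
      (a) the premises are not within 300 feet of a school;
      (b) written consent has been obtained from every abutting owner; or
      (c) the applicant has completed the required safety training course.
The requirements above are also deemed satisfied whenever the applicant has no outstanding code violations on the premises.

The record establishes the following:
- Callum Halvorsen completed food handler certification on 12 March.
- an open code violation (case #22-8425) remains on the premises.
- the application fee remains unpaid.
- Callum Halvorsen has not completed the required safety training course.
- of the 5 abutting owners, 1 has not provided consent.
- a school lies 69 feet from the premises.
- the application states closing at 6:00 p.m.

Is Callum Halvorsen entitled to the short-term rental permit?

No — denied.

(a) closes by 8 p.m. — holds.
(b) food handler cert. — satisfied.
So (1) is satisfied (T OR T).
(2) not (fee paid) — met.
(a) ≥300 ft from school — not met.
(b) all abutters consent — fails.
(c) safety training — not met.
(3): F OR F OR F → false.
Overall = T AND T AND F = false.
Exception (no code violations) — not satisfied.
Result: main false OR exception false → false.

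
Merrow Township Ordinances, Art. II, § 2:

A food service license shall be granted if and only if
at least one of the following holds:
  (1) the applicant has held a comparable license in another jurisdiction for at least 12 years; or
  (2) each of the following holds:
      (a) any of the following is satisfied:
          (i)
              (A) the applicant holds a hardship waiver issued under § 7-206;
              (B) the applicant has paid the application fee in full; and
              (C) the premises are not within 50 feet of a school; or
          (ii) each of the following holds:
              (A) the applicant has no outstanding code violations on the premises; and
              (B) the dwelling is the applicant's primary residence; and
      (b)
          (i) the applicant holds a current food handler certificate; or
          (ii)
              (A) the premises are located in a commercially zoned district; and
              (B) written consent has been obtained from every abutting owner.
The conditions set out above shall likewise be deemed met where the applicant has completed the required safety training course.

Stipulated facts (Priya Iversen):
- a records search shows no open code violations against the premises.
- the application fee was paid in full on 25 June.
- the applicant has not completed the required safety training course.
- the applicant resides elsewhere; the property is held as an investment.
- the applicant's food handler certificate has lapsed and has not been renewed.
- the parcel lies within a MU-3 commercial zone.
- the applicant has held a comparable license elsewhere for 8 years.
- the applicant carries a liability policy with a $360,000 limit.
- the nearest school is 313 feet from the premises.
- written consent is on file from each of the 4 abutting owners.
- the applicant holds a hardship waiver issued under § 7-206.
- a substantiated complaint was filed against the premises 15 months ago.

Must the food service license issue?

Yes — granted.

(1) prior license ≥ 12 yr — fails.
(A) hardship waiver — satisfied.
(B) fee paid — satisfied.
(C) ≥50 ft from school — met.
(i): T AND T AND T → true.
(A) no code violations — holds.
(B) primary residence — not satisfied.
(ii): T AND F → false.
(a): T OR F → true.
(i) food handler cert. — fails.
(A) commercially zoned — holds.
(B) all abutters consent — holds.
So (ii) is satisfied (T AND T).
(b) = F OR T = true.
(2): T AND T → true.
Overall = F OR T = true.
Exception (safety training) — not satisfied.
Result: main true OR exception false → true.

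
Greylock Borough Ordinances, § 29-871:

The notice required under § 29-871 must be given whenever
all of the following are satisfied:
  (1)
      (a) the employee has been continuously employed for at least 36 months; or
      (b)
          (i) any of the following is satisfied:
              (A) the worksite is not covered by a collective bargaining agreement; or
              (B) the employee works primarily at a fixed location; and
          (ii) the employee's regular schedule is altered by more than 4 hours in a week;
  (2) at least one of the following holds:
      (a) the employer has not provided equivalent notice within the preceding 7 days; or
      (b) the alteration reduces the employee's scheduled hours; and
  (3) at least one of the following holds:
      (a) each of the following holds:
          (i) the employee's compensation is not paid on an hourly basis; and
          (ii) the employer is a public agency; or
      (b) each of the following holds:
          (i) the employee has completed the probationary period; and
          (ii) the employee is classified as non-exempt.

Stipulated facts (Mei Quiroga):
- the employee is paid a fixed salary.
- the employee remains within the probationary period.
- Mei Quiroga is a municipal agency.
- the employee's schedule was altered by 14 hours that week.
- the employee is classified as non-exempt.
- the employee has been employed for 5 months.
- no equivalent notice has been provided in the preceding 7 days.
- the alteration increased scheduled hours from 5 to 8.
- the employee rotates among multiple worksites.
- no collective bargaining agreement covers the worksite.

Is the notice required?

Yes — required.

(a) tenure ≥ 36 mo. — not met.
(A) no CBA — satisfied.
(B) fixed location — not met.
(i) = T OR F = true.
(ii) schedule shift > 4h — holds.
(b): T AND T → true.
So (1) is satisfied (F OR T).
(a) no recent notice — holds.
(b) hours reduced — fails.
So (2) is satisfied (T OR F).
(i) not (hourly-paid) — met.
(ii) public agency — holds.
(a): T AND T → true.
(i) past probation — not met.
(ii) non-exempt — holds.
(b) = F AND T = false.
(3) = T OR F = true.
Overall: T AND T AND T → true.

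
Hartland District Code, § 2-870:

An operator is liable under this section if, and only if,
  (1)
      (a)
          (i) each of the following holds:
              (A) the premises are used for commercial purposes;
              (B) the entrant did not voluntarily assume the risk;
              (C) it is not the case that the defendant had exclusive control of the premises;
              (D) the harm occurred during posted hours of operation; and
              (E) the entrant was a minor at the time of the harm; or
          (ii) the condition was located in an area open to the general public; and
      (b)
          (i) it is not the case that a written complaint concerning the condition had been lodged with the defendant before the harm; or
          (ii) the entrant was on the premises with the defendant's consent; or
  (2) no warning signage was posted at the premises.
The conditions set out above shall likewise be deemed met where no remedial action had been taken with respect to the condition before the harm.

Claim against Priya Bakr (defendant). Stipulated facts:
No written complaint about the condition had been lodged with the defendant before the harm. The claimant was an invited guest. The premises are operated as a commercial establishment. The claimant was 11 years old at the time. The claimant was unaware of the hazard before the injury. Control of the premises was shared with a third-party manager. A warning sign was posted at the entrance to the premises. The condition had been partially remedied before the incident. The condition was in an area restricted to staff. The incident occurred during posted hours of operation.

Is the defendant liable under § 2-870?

(A) commercial use — met.
(B) no assumed risk — met.
(C) not (exclusive control) — satisfied.
(D) during posted hours — satisfied.
(E) entrant a minor — satisfied.
(i) = T AND T AND T AND T AND T = true.
(ii) public area — fails.
(a): T OR F → true.
(i) not (complaint lodged) — holds.
(ii) consent to enter — satisfied.
So (b) is satisfied (T OR T).
(1): T AND T → true.
(2) no signage posted — not satisfied.
Overall: T OR F → true.
Exception (no remedial action) — not satisfied.
Result: main true OR exception false → true.

Yes — liable.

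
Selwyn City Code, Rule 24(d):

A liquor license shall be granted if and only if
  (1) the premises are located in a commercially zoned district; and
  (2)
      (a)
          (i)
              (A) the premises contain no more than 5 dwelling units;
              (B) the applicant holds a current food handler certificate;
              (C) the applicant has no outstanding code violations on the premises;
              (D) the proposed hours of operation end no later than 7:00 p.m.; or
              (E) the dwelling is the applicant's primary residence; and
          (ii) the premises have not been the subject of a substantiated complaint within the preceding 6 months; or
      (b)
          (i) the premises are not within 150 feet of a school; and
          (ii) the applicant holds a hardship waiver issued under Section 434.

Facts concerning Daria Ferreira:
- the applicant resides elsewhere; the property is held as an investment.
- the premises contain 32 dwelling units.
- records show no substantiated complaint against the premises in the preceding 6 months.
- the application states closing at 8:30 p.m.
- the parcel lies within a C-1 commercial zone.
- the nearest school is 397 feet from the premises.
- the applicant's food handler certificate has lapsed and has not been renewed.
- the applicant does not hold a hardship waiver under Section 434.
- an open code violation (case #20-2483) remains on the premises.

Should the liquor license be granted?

(1) commercially zoned — met.
(A) ≤ 5 units — fails.
(B) food handler cert. — not met.
(C) no code violations — fails.
(D) closes by 7 p.m. — not met.
(E) primary residence — not met.
(i) = F OR F OR F OR F OR F = false.
(ii) no complaint in 6 mo. — met.
(a): F AND T → false.
(i) ≥150 ft from school — holds.
(ii) hardship waiver — fails.
(b) = T AND F = false.
(2): F OR F → false.
Overall: T AND F → false.

No — denied.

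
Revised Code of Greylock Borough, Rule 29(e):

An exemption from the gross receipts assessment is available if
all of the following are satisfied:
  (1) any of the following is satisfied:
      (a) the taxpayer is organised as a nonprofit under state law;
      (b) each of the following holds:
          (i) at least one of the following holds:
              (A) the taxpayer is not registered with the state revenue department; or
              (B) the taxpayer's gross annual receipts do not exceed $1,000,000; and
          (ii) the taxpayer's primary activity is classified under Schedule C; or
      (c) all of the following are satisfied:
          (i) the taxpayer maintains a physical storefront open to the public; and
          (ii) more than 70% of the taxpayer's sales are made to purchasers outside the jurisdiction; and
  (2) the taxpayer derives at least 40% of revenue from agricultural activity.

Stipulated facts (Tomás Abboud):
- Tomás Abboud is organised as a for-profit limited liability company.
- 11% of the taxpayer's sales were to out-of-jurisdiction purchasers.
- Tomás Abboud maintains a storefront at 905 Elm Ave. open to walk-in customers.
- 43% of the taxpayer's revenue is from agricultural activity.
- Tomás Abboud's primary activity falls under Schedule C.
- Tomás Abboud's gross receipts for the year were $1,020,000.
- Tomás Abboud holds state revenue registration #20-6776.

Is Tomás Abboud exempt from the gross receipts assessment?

No — not exempt.

(a) nonprofit — not satisfied.
(A) not (state-registered) — fails.
(B) receipts ≤ $1,000,000 — fails.
(i): F OR F → false.
(ii) Schedule C activity — holds.
(b): F AND T → false.
(i) has storefront — met.
(ii) >70% out-of-jur. sales — not satisfied.
(c): T AND F → false.
So (1) is not satisfied (F OR F OR F).
(2) ≥40% agricultural — holds.
Overall = F AND T = false.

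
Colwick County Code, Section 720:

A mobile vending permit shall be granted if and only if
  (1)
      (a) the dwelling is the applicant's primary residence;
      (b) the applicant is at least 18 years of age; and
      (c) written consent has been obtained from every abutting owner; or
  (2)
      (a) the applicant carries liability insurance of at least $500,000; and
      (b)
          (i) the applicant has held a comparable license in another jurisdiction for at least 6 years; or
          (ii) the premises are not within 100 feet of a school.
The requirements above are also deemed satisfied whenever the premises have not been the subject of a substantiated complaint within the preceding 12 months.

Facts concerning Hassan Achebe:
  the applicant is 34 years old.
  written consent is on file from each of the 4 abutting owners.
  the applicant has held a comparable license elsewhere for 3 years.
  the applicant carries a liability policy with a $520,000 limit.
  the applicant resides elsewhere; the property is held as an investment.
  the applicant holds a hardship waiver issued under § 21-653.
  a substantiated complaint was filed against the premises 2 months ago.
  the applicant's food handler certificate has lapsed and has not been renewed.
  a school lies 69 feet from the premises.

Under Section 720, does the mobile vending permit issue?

No — denied.

(a) primary residence — fails.
(b) age ≥ 18 — satisfied.
(c) all abutters consent — met.
(1): F AND T AND T → false.
(a) insurance ≥ $500,000 — met.
(i) prior license ≥ 6 yr — not met.
(ii) ≥100 ft from school — fails.
(b): F OR F → false.
(2) = T AND F = false.
Overall: F OR F → false.
Exception (no complaint in 12 mo.) — not satisfied.
Result: main false OR exception false → false.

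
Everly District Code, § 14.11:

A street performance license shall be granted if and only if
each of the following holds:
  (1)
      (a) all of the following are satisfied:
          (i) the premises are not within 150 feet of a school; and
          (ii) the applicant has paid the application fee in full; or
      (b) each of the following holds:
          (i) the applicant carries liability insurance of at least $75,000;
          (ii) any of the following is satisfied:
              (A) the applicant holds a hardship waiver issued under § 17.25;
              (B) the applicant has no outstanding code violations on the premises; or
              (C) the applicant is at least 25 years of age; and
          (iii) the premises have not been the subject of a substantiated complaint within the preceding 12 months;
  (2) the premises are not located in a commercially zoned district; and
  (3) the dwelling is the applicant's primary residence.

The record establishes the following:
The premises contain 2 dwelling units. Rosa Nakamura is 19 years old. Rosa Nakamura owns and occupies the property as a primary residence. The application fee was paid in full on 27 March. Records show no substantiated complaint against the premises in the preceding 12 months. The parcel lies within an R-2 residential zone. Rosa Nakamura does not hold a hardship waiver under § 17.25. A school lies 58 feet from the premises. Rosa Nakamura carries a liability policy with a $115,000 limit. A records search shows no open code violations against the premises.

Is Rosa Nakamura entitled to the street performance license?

Yes — granted.

(i) ≥150 ft from school — fails.
(ii) fee paid — met.
(a) = F AND T = false.
(i) insurance ≥ $75,000 — satisfied.
(A) hardship waiver — not met.
(B) no code violations — satisfied.
(C) age ≥ 25 — fails.
(ii) = F OR T OR F = true.
(iii) no complaint in 12 mo. — holds.
(b) = T AND T AND T = true.
(1): F OR T → true.
(2) not (commercially zoned) — met.
(3) primary residence — holds.
Overall: T AND T AND T → true.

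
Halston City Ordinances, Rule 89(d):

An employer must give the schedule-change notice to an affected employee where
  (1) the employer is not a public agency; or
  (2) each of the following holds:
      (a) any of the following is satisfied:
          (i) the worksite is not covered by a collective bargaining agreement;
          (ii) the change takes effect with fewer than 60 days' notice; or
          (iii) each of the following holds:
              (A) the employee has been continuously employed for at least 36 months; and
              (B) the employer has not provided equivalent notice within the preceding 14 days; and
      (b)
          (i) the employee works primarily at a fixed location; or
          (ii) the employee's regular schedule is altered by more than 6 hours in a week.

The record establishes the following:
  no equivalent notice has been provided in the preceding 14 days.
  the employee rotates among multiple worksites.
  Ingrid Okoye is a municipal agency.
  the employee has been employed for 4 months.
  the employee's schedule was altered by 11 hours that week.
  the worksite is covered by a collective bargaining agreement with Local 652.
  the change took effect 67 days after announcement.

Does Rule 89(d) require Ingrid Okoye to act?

No — not required.

(1) not (public agency) — fails.
(i) no CBA — fails.
(ii) < 60 days' notice — fails.
(A) tenure ≥ 36 mo. — fails.
(B) no recent notice — satisfied.
(iii) = F AND T = false.
So (a) is not satisfied (F OR F OR F).
(i) fixed location — not met.
(ii) schedule shift > 6h — satisfied.
(b) = F OR T = true.
(2) = F AND T = false.
Overall = F OR F = false.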